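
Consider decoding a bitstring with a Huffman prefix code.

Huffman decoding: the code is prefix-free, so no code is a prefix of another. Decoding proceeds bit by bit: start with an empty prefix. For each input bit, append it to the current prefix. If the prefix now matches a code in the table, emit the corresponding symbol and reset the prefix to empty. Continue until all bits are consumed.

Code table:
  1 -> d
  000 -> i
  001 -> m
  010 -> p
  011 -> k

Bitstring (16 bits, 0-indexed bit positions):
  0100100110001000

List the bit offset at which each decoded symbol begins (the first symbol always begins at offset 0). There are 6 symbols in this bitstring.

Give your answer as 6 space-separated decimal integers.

Answer: 0 3 6 9 12 13

Derivation:
Bit 0: prefix='0' (no match yet)
Bit 1: prefix='01' (no match yet)
Bit 2: prefix='010' -> emit 'p', reset
Bit 3: prefix='0' (no match yet)
Bit 4: prefix='01' (no match yet)
Bit 5: prefix='010' -> emit 'p', reset
Bit 6: prefix='0' (no match yet)
Bit 7: prefix='01' (no match yet)
Bit 8: prefix='011' -> emit 'k', reset
Bit 9: prefix='0' (no match yet)
Bit 10: prefix='00' (no match yet)
Bit 11: prefix='000' -> emit 'i', reset
Bit 12: prefix='1' -> emit 'd', reset
Bit 13: prefix='0' (no match yet)
Bit 14: prefix='00' (no match yet)
Bit 15: prefix='000' -> emit 'i', reset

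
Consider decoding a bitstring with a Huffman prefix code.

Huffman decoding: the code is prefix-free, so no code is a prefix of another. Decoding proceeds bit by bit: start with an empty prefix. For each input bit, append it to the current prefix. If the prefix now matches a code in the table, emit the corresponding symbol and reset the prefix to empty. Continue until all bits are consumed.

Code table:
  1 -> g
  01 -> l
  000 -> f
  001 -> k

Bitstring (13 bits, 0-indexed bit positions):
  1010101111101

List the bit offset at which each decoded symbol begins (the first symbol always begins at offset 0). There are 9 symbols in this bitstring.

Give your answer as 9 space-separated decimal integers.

Bit 0: prefix='1' -> emit 'g', reset
Bit 1: prefix='0' (no match yet)
Bit 2: prefix='01' -> emit 'l', reset
Bit 3: prefix='0' (no match yet)
Bit 4: prefix='01' -> emit 'l', reset
Bit 5: prefix='0' (no match yet)
Bit 6: prefix='01' -> emit 'l', reset
Bit 7: prefix='1' -> emit 'g', reset
Bit 8: prefix='1' -> emit 'g', reset
Bit 9: prefix='1' -> emit 'g', reset
Bit 10: prefix='1' -> emit 'g', reset
Bit 11: prefix='0' (no match yet)
Bit 12: prefix='01' -> emit 'l', reset

Answer: 0 1 3 5 7 8 9 10 11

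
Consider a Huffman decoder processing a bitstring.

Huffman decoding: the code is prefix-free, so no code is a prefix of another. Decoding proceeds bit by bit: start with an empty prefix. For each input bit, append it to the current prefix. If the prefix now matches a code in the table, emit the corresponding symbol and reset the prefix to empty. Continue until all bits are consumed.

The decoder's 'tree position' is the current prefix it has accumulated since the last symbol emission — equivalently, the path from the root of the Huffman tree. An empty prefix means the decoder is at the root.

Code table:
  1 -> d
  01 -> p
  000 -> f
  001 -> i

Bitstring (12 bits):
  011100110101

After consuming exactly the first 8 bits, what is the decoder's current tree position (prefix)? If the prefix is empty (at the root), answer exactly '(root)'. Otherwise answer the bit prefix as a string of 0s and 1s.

Bit 0: prefix='0' (no match yet)
Bit 1: prefix='01' -> emit 'p', reset
Bit 2: prefix='1' -> emit 'd', reset
Bit 3: prefix='1' -> emit 'd', reset
Bit 4: prefix='0' (no match yet)
Bit 5: prefix='00' (no match yet)
Bit 6: prefix='001' -> emit 'i', reset
Bit 7: prefix='1' -> emit 'd', reset

Answer: (root)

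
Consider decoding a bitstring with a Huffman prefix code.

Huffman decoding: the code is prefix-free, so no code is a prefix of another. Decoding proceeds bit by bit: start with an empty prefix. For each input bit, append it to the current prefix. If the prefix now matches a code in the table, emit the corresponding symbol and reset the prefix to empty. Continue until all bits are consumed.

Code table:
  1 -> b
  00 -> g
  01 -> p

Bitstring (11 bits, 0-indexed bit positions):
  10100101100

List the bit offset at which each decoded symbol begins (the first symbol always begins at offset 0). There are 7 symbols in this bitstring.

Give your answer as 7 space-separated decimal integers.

Answer: 0 1 3 5 6 8 9

Derivation:
Bit 0: prefix='1' -> emit 'b', reset
Bit 1: prefix='0' (no match yet)
Bit 2: prefix='01' -> emit 'p', reset
Bit 3: prefix='0' (no match yet)
Bit 4: prefix='00' -> emit 'g', reset
Bit 5: prefix='1' -> emit 'b', reset
Bit 6: prefix='0' (no match yet)
Bit 7: prefix='01' -> emit 'p', reset
Bit 8: prefix='1' -> emit 'b', reset
Bit 9: prefix='0' (no match yet)
Bit 10: prefix='00' -> emit 'g', reset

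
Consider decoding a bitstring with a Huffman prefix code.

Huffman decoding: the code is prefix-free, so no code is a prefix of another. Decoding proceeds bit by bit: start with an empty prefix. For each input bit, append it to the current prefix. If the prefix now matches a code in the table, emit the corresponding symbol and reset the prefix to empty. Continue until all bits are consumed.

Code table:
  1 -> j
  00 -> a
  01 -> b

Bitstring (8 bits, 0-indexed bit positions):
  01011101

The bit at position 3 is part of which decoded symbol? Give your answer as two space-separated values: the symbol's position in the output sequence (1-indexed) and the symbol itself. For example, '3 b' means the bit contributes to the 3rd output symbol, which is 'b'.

Answer: 2 b

Derivation:
Bit 0: prefix='0' (no match yet)
Bit 1: prefix='01' -> emit 'b', reset
Bit 2: prefix='0' (no match yet)
Bit 3: prefix='01' -> emit 'b', reset
Bit 4: prefix='1' -> emit 'j', reset
Bit 5: prefix='1' -> emit 'j', reset
Bit 6: prefix='0' (no match yet)
Bit 7: prefix='01' -> emit 'b', reset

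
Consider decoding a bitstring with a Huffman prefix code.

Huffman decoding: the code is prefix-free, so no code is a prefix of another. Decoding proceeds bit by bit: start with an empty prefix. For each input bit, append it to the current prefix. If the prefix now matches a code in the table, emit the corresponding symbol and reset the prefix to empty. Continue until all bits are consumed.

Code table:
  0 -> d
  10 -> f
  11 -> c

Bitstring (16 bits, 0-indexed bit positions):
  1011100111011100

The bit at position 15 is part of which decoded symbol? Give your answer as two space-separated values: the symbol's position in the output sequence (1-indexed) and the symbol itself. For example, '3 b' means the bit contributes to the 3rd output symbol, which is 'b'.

Answer: 9 d

Derivation:
Bit 0: prefix='1' (no match yet)
Bit 1: prefix='10' -> emit 'f', reset
Bit 2: prefix='1' (no match yet)
Bit 3: prefix='11' -> emit 'c', reset
Bit 4: prefix='1' (no match yet)
Bit 5: prefix='10' -> emit 'f', reset
Bit 6: prefix='0' -> emit 'd', reset
Bit 7: prefix='1' (no match yet)
Bit 8: prefix='11' -> emit 'c', reset
Bit 9: prefix='1' (no match yet)
Bit 10: prefix='10' -> emit 'f', reset
Bit 11: prefix='1' (no match yet)
Bit 12: prefix='11' -> emit 'c', reset
Bit 13: prefix='1' (no match yet)
Bit 14: prefix='10' -> emit 'f', reset
Bit 15: prefix='0' -> emit 'd', reset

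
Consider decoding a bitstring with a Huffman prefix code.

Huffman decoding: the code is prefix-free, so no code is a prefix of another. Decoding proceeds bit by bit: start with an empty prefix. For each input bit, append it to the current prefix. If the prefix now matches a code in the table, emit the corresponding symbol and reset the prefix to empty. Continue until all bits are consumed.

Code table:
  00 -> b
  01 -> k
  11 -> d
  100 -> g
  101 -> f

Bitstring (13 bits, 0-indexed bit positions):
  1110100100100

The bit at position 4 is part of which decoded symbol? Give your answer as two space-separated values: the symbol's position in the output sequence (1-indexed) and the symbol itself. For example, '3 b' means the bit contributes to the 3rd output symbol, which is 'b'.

Bit 0: prefix='1' (no match yet)
Bit 1: prefix='11' -> emit 'd', reset
Bit 2: prefix='1' (no match yet)
Bit 3: prefix='10' (no match yet)
Bit 4: prefix='101' -> emit 'f', reset
Bit 5: prefix='0' (no match yet)
Bit 6: prefix='00' -> emit 'b', reset
Bit 7: prefix='1' (no match yet)
Bit 8: prefix='10' (no match yet)

Answer: 2 f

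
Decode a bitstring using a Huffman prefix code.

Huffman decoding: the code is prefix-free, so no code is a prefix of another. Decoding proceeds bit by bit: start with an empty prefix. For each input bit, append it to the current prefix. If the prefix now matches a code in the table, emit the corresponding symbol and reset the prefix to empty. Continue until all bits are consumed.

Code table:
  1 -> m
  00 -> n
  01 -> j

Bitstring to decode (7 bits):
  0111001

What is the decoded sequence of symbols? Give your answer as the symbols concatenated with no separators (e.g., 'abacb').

Answer: jmmnm

Derivation:
Bit 0: prefix='0' (no match yet)
Bit 1: prefix='01' -> emit 'j', reset
Bit 2: prefix='1' -> emit 'm', reset
Bit 3: prefix='1' -> emit 'm', reset
Bit 4: prefix='0' (no match yet)
Bit 5: prefix='00' -> emit 'n', reset
Bit 6: prefix='1' -> emit 'm', reset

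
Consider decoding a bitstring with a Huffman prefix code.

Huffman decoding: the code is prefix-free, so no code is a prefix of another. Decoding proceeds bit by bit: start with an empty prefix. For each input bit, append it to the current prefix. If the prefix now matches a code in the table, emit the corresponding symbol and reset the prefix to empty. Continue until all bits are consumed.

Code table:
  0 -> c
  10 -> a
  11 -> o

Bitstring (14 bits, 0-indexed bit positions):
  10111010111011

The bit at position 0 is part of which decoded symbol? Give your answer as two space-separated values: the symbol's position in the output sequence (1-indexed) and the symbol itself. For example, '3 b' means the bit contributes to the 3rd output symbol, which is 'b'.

Answer: 1 a

Derivation:
Bit 0: prefix='1' (no match yet)
Bit 1: prefix='10' -> emit 'a', reset
Bit 2: prefix='1' (no match yet)
Bit 3: prefix='11' -> emit 'o', reset
Bit 4: prefix='1' (no match yet)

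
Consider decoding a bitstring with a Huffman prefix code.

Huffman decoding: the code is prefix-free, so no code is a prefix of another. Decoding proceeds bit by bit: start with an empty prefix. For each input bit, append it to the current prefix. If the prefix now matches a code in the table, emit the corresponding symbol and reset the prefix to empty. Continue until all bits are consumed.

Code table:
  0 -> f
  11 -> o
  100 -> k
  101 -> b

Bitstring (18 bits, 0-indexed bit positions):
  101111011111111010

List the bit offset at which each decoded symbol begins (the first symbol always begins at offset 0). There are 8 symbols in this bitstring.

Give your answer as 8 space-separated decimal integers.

Answer: 0 3 5 8 10 12 14 17

Derivation:
Bit 0: prefix='1' (no match yet)
Bit 1: prefix='10' (no match yet)
Bit 2: prefix='101' -> emit 'b', reset
Bit 3: prefix='1' (no match yet)
Bit 4: prefix='11' -> emit 'o', reset
Bit 5: prefix='1' (no match yet)
Bit 6: prefix='10' (no match yet)
Bit 7: prefix='101' -> emit 'b', reset
Bit 8: prefix='1' (no match yet)
Bit 9: prefix='11' -> emit 'o', reset
Bit 10: prefix='1' (no match yet)
Bit 11: prefix='11' -> emit 'o', reset
Bit 12: prefix='1' (no match yet)
Bit 13: prefix='11' -> emit 'o', reset
Bit 14: prefix='1' (no match yet)
Bit 15: prefix='10' (no match yet)
Bit 16: prefix='101' -> emit 'b', reset
Bit 17: prefix='0' -> emit 'f', reset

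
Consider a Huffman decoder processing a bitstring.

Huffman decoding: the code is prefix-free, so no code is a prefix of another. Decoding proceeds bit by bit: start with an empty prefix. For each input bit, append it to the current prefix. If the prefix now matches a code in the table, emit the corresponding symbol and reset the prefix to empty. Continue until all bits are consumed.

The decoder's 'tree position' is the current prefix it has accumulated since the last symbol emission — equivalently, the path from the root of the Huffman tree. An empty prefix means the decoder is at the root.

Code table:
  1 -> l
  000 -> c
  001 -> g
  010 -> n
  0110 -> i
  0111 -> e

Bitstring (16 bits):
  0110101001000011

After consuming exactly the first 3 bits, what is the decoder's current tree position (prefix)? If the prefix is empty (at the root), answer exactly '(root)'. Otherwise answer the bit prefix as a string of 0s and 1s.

Answer: 011

Derivation:
Bit 0: prefix='0' (no match yet)
Bit 1: prefix='01' (no match yet)
Bit 2: prefix='011' (no match yet)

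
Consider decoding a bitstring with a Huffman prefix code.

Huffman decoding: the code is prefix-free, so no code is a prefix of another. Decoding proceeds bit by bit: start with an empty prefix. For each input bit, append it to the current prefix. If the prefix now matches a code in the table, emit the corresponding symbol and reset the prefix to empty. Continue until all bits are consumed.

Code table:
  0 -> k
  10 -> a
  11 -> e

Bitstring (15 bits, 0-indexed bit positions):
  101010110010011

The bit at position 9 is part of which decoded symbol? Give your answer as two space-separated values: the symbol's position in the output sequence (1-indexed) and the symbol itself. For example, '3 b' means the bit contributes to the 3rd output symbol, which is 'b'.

Answer: 6 k

Derivation:
Bit 0: prefix='1' (no match yet)
Bit 1: prefix='10' -> emit 'a', reset
Bit 2: prefix='1' (no match yet)
Bit 3: prefix='10' -> emit 'a', reset
Bit 4: prefix='1' (no match yet)
Bit 5: prefix='10' -> emit 'a', reset
Bit 6: prefix='1' (no match yet)
Bit 7: prefix='11' -> emit 'e', reset
Bit 8: prefix='0' -> emit 'k', reset
Bit 9: prefix='0' -> emit 'k', reset
Bit 10: prefix='1' (no match yet)
Bit 11: prefix='10' -> emit 'a', reset
Bit 12: prefix='0' -> emit 'k', reset
Bit 13: prefix='1' (no match yet)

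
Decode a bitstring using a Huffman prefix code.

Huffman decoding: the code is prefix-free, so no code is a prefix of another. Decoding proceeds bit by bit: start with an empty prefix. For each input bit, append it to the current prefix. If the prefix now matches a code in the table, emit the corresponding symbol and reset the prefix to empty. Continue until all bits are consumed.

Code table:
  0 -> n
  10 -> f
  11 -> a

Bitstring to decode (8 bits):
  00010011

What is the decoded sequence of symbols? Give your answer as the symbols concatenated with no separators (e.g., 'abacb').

Bit 0: prefix='0' -> emit 'n', reset
Bit 1: prefix='0' -> emit 'n', reset
Bit 2: prefix='0' -> emit 'n', reset
Bit 3: prefix='1' (no match yet)
Bit 4: prefix='10' -> emit 'f', reset
Bit 5: prefix='0' -> emit 'n', reset
Bit 6: prefix='1' (no match yet)
Bit 7: prefix='11' -> emit 'a', reset

Answer: nnnfna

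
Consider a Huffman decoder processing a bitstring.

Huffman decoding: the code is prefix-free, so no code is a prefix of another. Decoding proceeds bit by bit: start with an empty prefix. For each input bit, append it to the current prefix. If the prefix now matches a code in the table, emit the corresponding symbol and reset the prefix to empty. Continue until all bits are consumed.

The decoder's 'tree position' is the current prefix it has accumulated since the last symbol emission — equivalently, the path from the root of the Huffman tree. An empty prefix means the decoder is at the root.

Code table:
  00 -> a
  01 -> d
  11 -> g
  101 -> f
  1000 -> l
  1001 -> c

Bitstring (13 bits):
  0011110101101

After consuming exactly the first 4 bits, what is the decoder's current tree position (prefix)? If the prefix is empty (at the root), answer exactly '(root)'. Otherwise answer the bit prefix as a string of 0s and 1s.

Bit 0: prefix='0' (no match yet)
Bit 1: prefix='00' -> emit 'a', reset
Bit 2: prefix='1' (no match yet)
Bit 3: prefix='11' -> emit 'g', reset

Answer: (root)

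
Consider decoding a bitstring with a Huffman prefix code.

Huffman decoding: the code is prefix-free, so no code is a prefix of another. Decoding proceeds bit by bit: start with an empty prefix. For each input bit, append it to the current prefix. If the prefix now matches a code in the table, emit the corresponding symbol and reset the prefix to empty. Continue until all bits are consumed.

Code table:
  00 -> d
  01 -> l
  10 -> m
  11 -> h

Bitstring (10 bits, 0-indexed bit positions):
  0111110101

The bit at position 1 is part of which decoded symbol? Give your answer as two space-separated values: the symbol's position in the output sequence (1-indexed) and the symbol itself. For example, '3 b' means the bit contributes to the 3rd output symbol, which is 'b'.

Bit 0: prefix='0' (no match yet)
Bit 1: prefix='01' -> emit 'l', reset
Bit 2: prefix='1' (no match yet)
Bit 3: prefix='11' -> emit 'h', reset
Bit 4: prefix='1' (no match yet)
Bit 5: prefix='11' -> emit 'h', reset

Answer: 1 l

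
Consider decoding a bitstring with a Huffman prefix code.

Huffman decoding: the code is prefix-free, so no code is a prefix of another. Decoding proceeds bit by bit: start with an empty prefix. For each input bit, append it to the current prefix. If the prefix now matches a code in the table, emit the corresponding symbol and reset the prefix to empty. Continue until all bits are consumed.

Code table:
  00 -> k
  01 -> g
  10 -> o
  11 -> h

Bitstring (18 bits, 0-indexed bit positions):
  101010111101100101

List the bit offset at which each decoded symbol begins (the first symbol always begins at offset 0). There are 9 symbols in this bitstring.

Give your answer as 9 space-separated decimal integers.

Answer: 0 2 4 6 8 10 12 14 16

Derivation:
Bit 0: prefix='1' (no match yet)
Bit 1: prefix='10' -> emit 'o', reset
Bit 2: prefix='1' (no match yet)
Bit 3: prefix='10' -> emit 'o', reset
Bit 4: prefix='1' (no match yet)
Bit 5: prefix='10' -> emit 'o', reset
Bit 6: prefix='1' (no match yet)
Bit 7: prefix='11' -> emit 'h', reset
Bit 8: prefix='1' (no match yet)
Bit 9: prefix='11' -> emit 'h', reset
Bit 10: prefix='0' (no match yet)
Bit 11: prefix='01' -> emit 'g', reset
Bit 12: prefix='1' (no match yet)
Bit 13: prefix='10' -> emit 'o', reset
Bit 14: prefix='0' (no match yet)
Bit 15: prefix='01' -> emit 'g', reset
Bit 16: prefix='0' (no match yet)
Bit 17: prefix='01' -> emit 'g', reset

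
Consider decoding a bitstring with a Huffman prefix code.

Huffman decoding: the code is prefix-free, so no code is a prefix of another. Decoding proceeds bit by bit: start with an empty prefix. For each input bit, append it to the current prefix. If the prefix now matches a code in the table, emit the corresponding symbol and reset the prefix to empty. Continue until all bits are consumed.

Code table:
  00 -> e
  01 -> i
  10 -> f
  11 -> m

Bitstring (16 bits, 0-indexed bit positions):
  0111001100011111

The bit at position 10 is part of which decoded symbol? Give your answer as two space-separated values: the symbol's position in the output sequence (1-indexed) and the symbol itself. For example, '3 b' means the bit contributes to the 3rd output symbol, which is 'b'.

Bit 0: prefix='0' (no match yet)
Bit 1: prefix='01' -> emit 'i', reset
Bit 2: prefix='1' (no match yet)
Bit 3: prefix='11' -> emit 'm', reset
Bit 4: prefix='0' (no match yet)
Bit 5: prefix='00' -> emit 'e', reset
Bit 6: prefix='1' (no match yet)
Bit 7: prefix='11' -> emit 'm', reset
Bit 8: prefix='0' (no match yet)
Bit 9: prefix='00' -> emit 'e', reset
Bit 10: prefix='0' (no match yet)
Bit 11: prefix='01' -> emit 'i', reset
Bit 12: prefix='1' (no match yet)
Bit 13: prefix='11' -> emit 'm', reset
Bit 14: prefix='1' (no match yet)

Answer: 6 i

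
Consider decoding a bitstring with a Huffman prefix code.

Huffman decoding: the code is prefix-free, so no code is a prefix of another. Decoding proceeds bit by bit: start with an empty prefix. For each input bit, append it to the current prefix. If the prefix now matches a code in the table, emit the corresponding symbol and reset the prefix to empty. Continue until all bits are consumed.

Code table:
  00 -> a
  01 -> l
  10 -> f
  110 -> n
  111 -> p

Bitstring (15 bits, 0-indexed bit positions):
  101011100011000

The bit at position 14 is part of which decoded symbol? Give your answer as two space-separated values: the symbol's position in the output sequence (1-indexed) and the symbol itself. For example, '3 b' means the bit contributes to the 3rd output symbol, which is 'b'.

Answer: 7 a

Derivation:
Bit 0: prefix='1' (no match yet)
Bit 1: prefix='10' -> emit 'f', reset
Bit 2: prefix='1' (no match yet)
Bit 3: prefix='10' -> emit 'f', reset
Bit 4: prefix='1' (no match yet)
Bit 5: prefix='11' (no match yet)
Bit 6: prefix='111' -> emit 'p', reset
Bit 7: prefix='0' (no match yet)
Bit 8: prefix='00' -> emit 'a', reset
Bit 9: prefix='0' (no match yet)
Bit 10: prefix='01' -> emit 'l', reset
Bit 11: prefix='1' (no match yet)
Bit 12: prefix='10' -> emit 'f', reset
Bit 13: prefix='0' (no match yet)
Bit 14: prefix='00' -> emit 'a', reset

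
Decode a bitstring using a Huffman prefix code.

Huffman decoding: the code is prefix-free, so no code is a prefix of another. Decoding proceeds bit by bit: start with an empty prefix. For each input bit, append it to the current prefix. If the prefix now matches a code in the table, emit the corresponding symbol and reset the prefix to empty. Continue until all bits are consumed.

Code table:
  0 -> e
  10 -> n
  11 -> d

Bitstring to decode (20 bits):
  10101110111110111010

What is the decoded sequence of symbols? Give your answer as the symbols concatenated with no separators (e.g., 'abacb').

Bit 0: prefix='1' (no match yet)
Bit 1: prefix='10' -> emit 'n', reset
Bit 2: prefix='1' (no match yet)
Bit 3: prefix='10' -> emit 'n', reset
Bit 4: prefix='1' (no match yet)
Bit 5: prefix='11' -> emit 'd', reset
Bit 6: prefix='1' (no match yet)
Bit 7: prefix='10' -> emit 'n', reset
Bit 8: prefix='1' (no match yet)
Bit 9: prefix='11' -> emit 'd', reset
Bit 10: prefix='1' (no match yet)
Bit 11: prefix='11' -> emit 'd', reset
Bit 12: prefix='1' (no match yet)
Bit 13: prefix='10' -> emit 'n', reset
Bit 14: prefix='1' (no match yet)
Bit 15: prefix='11' -> emit 'd', reset
Bit 16: prefix='1' (no match yet)
Bit 17: prefix='10' -> emit 'n', reset
Bit 18: prefix='1' (no match yet)
Bit 19: prefix='10' -> emit 'n', reset

Answer: nndnddndnn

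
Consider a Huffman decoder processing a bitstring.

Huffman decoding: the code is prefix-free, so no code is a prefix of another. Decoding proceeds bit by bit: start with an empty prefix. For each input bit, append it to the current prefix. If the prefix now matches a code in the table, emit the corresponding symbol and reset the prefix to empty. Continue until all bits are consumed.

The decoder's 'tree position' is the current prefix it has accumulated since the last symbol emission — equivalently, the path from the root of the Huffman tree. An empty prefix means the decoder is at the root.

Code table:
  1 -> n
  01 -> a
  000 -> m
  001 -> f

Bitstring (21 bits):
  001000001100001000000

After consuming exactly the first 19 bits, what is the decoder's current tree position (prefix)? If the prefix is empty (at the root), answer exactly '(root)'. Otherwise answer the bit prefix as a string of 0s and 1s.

Answer: 0

Derivation:
Bit 0: prefix='0' (no match yet)
Bit 1: prefix='00' (no match yet)
Bit 2: prefix='001' -> emit 'f', reset
Bit 3: prefix='0' (no match yet)
Bit 4: prefix='00' (no match yet)
Bit 5: prefix='000' -> emit 'm', reset
Bit 6: prefix='0' (no match yet)
Bit 7: prefix='00' (no match yet)
Bit 8: prefix='001' -> emit 'f', reset
Bit 9: prefix='1' -> emit 'n', reset
Bit 10: prefix='0' (no match yet)
Bit 11: prefix='00' (no match yet)
Bit 12: prefix='000' -> emit 'm', reset
Bit 13: prefix='0' (no match yet)
Bit 14: prefix='01' -> emit 'a', reset
Bit 15: prefix='0' (no match yet)
Bit 16: prefix='00' (no match yet)
Bit 17: prefix='000' -> emit 'm', reset
Bit 18: prefix='0' (no match yet)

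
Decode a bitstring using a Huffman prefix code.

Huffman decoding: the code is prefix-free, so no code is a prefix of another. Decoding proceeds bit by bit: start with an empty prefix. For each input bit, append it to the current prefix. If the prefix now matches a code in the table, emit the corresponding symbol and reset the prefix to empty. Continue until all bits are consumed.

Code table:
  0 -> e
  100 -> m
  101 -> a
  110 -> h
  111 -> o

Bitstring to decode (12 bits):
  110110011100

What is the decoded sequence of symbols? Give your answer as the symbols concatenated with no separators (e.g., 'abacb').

Bit 0: prefix='1' (no match yet)
Bit 1: prefix='11' (no match yet)
Bit 2: prefix='110' -> emit 'h', reset
Bit 3: prefix='1' (no match yet)
Bit 4: prefix='11' (no match yet)
Bit 5: prefix='110' -> emit 'h', reset
Bit 6: prefix='0' -> emit 'e', reset
Bit 7: prefix='1' (no match yet)
Bit 8: prefix='11' (no match yet)
Bit 9: prefix='111' -> emit 'o', reset
Bit 10: prefix='0' -> emit 'e', reset
Bit 11: prefix='0' -> emit 'e', reset

Answer: hheoee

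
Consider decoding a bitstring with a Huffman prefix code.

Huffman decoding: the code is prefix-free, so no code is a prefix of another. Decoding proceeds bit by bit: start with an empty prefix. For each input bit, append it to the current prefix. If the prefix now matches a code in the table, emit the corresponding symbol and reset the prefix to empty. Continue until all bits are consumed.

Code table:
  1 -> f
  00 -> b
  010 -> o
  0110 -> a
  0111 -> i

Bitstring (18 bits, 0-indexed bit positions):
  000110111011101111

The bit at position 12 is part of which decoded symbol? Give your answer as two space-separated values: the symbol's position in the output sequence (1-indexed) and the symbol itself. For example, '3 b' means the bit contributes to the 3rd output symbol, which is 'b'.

Bit 0: prefix='0' (no match yet)
Bit 1: prefix='00' -> emit 'b', reset
Bit 2: prefix='0' (no match yet)
Bit 3: prefix='01' (no match yet)
Bit 4: prefix='011' (no match yet)
Bit 5: prefix='0110' -> emit 'a', reset
Bit 6: prefix='1' -> emit 'f', reset
Bit 7: prefix='1' -> emit 'f', reset
Bit 8: prefix='1' -> emit 'f', reset
Bit 9: prefix='0' (no match yet)
Bit 10: prefix='01' (no match yet)
Bit 11: prefix='011' (no match yet)
Bit 12: prefix='0111' -> emit 'i', reset
Bit 13: prefix='0' (no match yet)
Bit 14: prefix='01' (no match yet)
Bit 15: prefix='011' (no match yet)
Bit 16: prefix='0111' -> emit 'i', reset

Answer: 6 i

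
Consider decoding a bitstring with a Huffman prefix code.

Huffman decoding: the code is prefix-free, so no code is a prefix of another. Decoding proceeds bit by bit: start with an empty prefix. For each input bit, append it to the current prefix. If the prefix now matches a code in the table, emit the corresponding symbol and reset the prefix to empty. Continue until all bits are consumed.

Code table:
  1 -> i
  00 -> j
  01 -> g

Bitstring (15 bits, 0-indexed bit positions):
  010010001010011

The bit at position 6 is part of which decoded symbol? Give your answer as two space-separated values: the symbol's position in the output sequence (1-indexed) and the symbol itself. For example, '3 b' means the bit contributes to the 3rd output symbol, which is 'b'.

Bit 0: prefix='0' (no match yet)
Bit 1: prefix='01' -> emit 'g', reset
Bit 2: prefix='0' (no match yet)
Bit 3: prefix='00' -> emit 'j', reset
Bit 4: prefix='1' -> emit 'i', reset
Bit 5: prefix='0' (no match yet)
Bit 6: prefix='00' -> emit 'j', reset
Bit 7: prefix='0' (no match yet)
Bit 8: prefix='01' -> emit 'g', reset
Bit 9: prefix='0' (no match yet)
Bit 10: prefix='01' -> emit 'g', reset

Answer: 4 j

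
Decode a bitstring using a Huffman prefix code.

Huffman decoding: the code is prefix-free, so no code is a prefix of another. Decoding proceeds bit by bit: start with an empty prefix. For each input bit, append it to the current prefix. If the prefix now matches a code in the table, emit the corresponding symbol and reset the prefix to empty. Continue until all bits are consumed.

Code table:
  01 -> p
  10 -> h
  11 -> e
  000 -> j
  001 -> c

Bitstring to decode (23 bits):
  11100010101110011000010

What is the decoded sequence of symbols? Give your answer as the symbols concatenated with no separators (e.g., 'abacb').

Answer: ehcppechjh

Derivation:
Bit 0: prefix='1' (no match yet)
Bit 1: prefix='11' -> emit 'e', reset
Bit 2: prefix='1' (no match yet)
Bit 3: prefix='10' -> emit 'h', reset
Bit 4: prefix='0' (no match yet)
Bit 5: prefix='00' (no match yet)
Bit 6: prefix='001' -> emit 'c', reset
Bit 7: prefix='0' (no match yet)
Bit 8: prefix='01' -> emit 'p', reset
Bit 9: prefix='0' (no match yet)
Bit 10: prefix='01' -> emit 'p', reset
Bit 11: prefix='1' (no match yet)
Bit 12: prefix='11' -> emit 'e', reset
Bit 13: prefix='0' (no match yet)
Bit 14: prefix='00' (no match yet)
Bit 15: prefix='001' -> emit 'c', reset
Bit 16: prefix='1' (no match yet)
Bit 17: prefix='10' -> emit 'h', reset
Bit 18: prefix='0' (no match yet)
Bit 19: prefix='00' (no match yet)
Bit 20: prefix='000' -> emit 'j', reset
Bit 21: prefix='1' (no match yet)
Bit 22: prefix='10' -> emit 'h', reset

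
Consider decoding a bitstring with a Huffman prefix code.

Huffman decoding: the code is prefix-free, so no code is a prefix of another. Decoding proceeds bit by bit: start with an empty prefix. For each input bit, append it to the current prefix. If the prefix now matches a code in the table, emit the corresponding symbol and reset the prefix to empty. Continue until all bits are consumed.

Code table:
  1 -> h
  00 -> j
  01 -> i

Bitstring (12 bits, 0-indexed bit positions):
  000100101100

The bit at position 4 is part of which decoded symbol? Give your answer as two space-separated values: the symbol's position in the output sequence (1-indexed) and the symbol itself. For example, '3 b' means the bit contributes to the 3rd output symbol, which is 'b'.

Answer: 3 j

Derivation:
Bit 0: prefix='0' (no match yet)
Bit 1: prefix='00' -> emit 'j', reset
Bit 2: prefix='0' (no match yet)
Bit 3: prefix='01' -> emit 'i', reset
Bit 4: prefix='0' (no match yet)
Bit 5: prefix='00' -> emit 'j', reset
Bit 6: prefix='1' -> emit 'h', reset
Bit 7: prefix='0' (no match yet)
Bit 8: prefix='01' -> emit 'i', reset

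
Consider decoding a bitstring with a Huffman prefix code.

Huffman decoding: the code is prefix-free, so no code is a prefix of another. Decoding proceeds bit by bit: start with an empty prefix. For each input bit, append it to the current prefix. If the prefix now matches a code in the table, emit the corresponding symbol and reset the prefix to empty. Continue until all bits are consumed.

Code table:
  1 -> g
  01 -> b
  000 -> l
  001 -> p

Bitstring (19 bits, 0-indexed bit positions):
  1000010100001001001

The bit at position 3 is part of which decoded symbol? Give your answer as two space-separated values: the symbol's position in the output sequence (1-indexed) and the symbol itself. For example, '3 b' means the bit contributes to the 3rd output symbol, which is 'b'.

Bit 0: prefix='1' -> emit 'g', reset
Bit 1: prefix='0' (no match yet)
Bit 2: prefix='00' (no match yet)
Bit 3: prefix='000' -> emit 'l', reset
Bit 4: prefix='0' (no match yet)
Bit 5: prefix='01' -> emit 'b', reset
Bit 6: prefix='0' (no match yet)
Bit 7: prefix='01' -> emit 'b', reset

Answer: 2 l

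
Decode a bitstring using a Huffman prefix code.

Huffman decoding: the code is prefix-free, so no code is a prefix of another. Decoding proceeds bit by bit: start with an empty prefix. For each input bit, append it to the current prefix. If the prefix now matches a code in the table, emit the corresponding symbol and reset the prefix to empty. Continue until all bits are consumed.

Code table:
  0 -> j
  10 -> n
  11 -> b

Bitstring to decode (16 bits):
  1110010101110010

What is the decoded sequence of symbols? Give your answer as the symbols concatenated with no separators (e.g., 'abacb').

Answer: bnjnnbnjn

Derivation:
Bit 0: prefix='1' (no match yet)
Bit 1: prefix='11' -> emit 'b', reset
Bit 2: prefix='1' (no match yet)
Bit 3: prefix='10' -> emit 'n', reset
Bit 4: prefix='0' -> emit 'j', reset
Bit 5: prefix='1' (no match yet)
Bit 6: prefix='10' -> emit 'n', reset
Bit 7: prefix='1' (no match yet)
Bit 8: prefix='10' -> emit 'n', reset
Bit 9: prefix='1' (no match yet)
Bit 10: prefix='11' -> emit 'b', reset
Bit 11: prefix='1' (no match yet)
Bit 12: prefix='10' -> emit 'n', reset
Bit 13: prefix='0' -> emit 'j', reset
Bit 14: prefix='1' (no match yet)
Bit 15: prefix='10' -> emit 'n', reset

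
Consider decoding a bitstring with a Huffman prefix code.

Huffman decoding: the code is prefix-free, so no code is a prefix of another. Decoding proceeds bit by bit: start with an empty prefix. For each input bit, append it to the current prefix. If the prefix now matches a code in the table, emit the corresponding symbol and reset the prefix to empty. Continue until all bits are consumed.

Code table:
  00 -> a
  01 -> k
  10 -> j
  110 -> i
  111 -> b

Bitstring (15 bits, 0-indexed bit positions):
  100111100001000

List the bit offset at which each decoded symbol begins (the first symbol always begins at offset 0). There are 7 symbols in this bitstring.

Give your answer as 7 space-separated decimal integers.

Answer: 0 2 4 7 9 11 13

Derivation:
Bit 0: prefix='1' (no match yet)
Bit 1: prefix='10' -> emit 'j', reset
Bit 2: prefix='0' (no match yet)
Bit 3: prefix='01' -> emit 'k', reset
Bit 4: prefix='1' (no match yet)
Bit 5: prefix='11' (no match yet)
Bit 6: prefix='111' -> emit 'b', reset
Bit 7: prefix='0' (no match yet)
Bit 8: prefix='00' -> emit 'a', reset
Bit 9: prefix='0' (no match yet)
Bit 10: prefix='00' -> emit 'a', reset
Bit 11: prefix='1' (no match yet)
Bit 12: prefix='10' -> emit 'j', reset
Bit 13: prefix='0' (no match yet)
Bit 14: prefix='00' -> emit 'a', reset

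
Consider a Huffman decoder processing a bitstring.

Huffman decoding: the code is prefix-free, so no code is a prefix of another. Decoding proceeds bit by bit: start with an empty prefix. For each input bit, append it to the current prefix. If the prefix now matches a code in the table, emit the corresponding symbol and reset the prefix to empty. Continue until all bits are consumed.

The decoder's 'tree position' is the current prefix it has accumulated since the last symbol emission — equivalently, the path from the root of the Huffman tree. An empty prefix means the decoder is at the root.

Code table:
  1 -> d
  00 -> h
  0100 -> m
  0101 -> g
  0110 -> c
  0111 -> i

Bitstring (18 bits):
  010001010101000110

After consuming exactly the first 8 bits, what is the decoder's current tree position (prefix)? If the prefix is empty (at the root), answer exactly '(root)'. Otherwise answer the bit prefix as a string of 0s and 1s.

Answer: (root)

Derivation:
Bit 0: prefix='0' (no match yet)
Bit 1: prefix='01' (no match yet)
Bit 2: prefix='010' (no match yet)
Bit 3: prefix='0100' -> emit 'm', reset
Bit 4: prefix='0' (no match yet)
Bit 5: prefix='01' (no match yet)
Bit 6: prefix='010' (no match yet)
Bit 7: prefix='0101' -> emit 'g', reset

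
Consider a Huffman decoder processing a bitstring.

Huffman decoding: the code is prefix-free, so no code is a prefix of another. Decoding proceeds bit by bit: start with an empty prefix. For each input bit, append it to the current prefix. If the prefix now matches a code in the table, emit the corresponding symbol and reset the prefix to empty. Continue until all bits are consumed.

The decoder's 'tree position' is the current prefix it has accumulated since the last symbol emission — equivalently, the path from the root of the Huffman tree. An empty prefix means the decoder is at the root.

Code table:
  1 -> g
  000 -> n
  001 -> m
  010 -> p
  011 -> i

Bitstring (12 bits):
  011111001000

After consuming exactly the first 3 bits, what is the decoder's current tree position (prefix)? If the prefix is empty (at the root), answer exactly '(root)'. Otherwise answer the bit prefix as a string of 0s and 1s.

Bit 0: prefix='0' (no match yet)
Bit 1: prefix='01' (no match yet)
Bit 2: prefix='011' -> emit 'i', reset

Answer: (root)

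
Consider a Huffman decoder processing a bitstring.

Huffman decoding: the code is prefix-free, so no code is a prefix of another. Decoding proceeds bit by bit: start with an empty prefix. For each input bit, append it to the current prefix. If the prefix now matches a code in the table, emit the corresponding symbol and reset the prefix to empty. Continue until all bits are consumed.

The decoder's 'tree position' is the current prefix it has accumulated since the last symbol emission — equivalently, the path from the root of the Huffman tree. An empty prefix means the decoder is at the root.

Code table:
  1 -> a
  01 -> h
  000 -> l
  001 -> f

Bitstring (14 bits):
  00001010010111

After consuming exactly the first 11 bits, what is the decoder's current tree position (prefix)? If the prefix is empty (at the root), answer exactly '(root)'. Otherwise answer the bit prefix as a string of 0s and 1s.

Bit 0: prefix='0' (no match yet)
Bit 1: prefix='00' (no match yet)
Bit 2: prefix='000' -> emit 'l', reset
Bit 3: prefix='0' (no match yet)
Bit 4: prefix='01' -> emit 'h', reset
Bit 5: prefix='0' (no match yet)
Bit 6: prefix='01' -> emit 'h', reset
Bit 7: prefix='0' (no match yet)
Bit 8: prefix='00' (no match yet)
Bit 9: prefix='001' -> emit 'f', reset
Bit 10: prefix='0' (no match yet)

Answer: 0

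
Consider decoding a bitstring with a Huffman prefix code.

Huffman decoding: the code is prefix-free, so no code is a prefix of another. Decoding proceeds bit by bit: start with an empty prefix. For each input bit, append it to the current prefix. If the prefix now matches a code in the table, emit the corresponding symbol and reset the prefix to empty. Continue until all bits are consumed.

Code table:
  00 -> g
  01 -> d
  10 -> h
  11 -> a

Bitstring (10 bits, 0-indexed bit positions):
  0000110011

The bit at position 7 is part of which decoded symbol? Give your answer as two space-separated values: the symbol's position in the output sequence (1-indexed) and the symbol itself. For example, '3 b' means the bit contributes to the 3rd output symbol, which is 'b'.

Bit 0: prefix='0' (no match yet)
Bit 1: prefix='00' -> emit 'g', reset
Bit 2: prefix='0' (no match yet)
Bit 3: prefix='00' -> emit 'g', reset
Bit 4: prefix='1' (no match yet)
Bit 5: prefix='11' -> emit 'a', reset
Bit 6: prefix='0' (no match yet)
Bit 7: prefix='00' -> emit 'g', reset
Bit 8: prefix='1' (no match yet)
Bit 9: prefix='11' -> emit 'a', reset

Answer: 4 g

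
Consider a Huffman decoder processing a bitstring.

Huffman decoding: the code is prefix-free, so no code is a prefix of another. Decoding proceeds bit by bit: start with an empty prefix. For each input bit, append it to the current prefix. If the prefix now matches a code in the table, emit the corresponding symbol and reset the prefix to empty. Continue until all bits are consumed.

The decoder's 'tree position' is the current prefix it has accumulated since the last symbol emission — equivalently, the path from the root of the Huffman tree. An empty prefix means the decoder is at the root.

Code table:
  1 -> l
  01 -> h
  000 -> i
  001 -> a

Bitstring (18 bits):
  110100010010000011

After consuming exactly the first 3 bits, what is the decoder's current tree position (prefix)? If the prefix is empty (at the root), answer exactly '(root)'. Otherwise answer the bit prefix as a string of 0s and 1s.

Bit 0: prefix='1' -> emit 'l', reset
Bit 1: prefix='1' -> emit 'l', reset
Bit 2: prefix='0' (no match yet)

Answer: 0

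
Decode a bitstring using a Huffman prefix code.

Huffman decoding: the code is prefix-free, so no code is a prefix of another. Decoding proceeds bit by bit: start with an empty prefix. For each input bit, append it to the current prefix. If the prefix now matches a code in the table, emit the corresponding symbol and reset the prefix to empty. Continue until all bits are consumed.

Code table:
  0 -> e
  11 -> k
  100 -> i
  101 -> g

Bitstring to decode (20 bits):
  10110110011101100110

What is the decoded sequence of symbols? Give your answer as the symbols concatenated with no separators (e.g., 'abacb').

Answer: ggikgike

Derivation:
Bit 0: prefix='1' (no match yet)
Bit 1: prefix='10' (no match yet)
Bit 2: prefix='101' -> emit 'g', reset
Bit 3: prefix='1' (no match yet)
Bit 4: prefix='10' (no match yet)
Bit 5: prefix='101' -> emit 'g', reset
Bit 6: prefix='1' (no match yet)
Bit 7: prefix='10' (no match yet)
Bit 8: prefix='100' -> emit 'i', reset
Bit 9: prefix='1' (no match yet)
Bit 10: prefix='11' -> emit 'k', reset
Bit 11: prefix='1' (no match yet)
Bit 12: prefix='10' (no match yet)
Bit 13: prefix='101' -> emit 'g', reset
Bit 14: prefix='1' (no match yet)
Bit 15: prefix='10' (no match yet)
Bit 16: prefix='100' -> emit 'i', reset
Bit 17: prefix='1' (no match yet)
Bit 18: prefix='11' -> emit 'k', reset
Bit 19: prefix='0' -> emit 'e', reset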